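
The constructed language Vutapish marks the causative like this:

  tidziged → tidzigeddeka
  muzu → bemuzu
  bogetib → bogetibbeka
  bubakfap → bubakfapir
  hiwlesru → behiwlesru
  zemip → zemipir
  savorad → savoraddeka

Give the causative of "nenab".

nenabbeka

"nenab" ends in -b. The one such stem in the data (bogetib → bogetibbeka) doubles the final consonant and adds -eka (as do savorad, tidziged), so the same rule applies.
So nenab → nenabbeka.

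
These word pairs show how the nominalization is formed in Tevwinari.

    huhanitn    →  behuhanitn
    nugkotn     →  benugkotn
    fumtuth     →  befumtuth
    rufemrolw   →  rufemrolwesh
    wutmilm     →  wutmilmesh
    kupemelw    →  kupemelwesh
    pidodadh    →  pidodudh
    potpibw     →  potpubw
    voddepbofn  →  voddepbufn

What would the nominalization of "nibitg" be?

benibitg

fumtuth and pidodadh both end in -h yet inflect differently (befumtuth, pidodudh), so the final letter is not what conditions the rule; the second-to-last letter is.
"nibitg" has second-to-last letter 't'. The stems whose second-to-last letter is 't' (huhanitn → behuhanitn, nugkotn → benugkotn, fumtuth → befumtuth) add the prefix be-.
The other patterns: stems whose second-to-last letter is 'l' add -esh; stems whose second-to-last letter is 'b', 'd' or 'f' change the last vowel to 'u'.
So nibitg → benibitg.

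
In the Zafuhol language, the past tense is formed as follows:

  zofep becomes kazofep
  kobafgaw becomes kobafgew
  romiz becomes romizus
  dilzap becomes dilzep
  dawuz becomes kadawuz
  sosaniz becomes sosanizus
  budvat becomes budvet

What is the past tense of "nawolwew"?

romiz and dawuz both end in -z yet inflect differently (romizus, kadawuz), so the final letter is not what conditions the rule; the last vowel is.
"nawolwew" has last vowel 'e'. The one such stem in the data (zofep → kazofep) adds the prefix ka-, so the same rule applies.
So nawolwew → kanawolwew.

kanawolwew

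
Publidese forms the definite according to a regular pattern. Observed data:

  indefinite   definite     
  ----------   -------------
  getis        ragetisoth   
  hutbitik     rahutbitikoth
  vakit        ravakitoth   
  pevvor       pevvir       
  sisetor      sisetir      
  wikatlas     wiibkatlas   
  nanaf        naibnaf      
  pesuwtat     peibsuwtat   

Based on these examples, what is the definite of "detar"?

getis and wikatlas both end in -s yet inflect differently (ragetisoth, wiibkatlas), so the final letter is not what conditions the rule; the last vowel is.
"detar" has last vowel 'a'. The stems whose last vowel is 'a' (wikatlas → wiibkatlas, nanaf → naibnaf, pesuwtat → peibsuwtat) insert -ib- after the first vowel.
The other patterns: stems whose last vowel is 'i' add ra- … -oth around the stem; stems whose last vowel is 'o' change the last vowel to 'i'.
So detar → deibtar.

deibtar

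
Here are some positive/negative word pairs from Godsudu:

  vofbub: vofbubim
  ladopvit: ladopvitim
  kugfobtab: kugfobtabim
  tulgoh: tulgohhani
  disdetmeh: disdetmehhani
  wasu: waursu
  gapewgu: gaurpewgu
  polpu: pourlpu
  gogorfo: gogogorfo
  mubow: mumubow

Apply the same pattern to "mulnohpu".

"mulnohpu" ends in -u. The stems ending in -u (wasu → waursu, gapewgu → gaurpewgu, polpu → pourlpu) insert -ur- after the first vowel.
So mulnohpu → muurlnohpu.

muurlnohpu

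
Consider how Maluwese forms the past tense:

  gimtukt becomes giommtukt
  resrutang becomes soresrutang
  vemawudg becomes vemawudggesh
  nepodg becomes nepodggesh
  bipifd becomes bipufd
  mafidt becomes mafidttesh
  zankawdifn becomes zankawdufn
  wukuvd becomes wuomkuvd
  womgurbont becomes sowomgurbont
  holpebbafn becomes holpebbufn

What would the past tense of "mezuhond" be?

somezuhond

resrutang and vemawudg both end in -g yet inflect differently (soresrutang, vemawudggesh), so the final letter is not what conditions the rule; the second-to-last letter is.
"mezuhond" has second-to-last letter 'n'. The stems whose second-to-last letter is 'n' (resrutang → soresrutang, womgurbont → sowomgurbont) add the prefix so-.
So mezuhond → somezuhond.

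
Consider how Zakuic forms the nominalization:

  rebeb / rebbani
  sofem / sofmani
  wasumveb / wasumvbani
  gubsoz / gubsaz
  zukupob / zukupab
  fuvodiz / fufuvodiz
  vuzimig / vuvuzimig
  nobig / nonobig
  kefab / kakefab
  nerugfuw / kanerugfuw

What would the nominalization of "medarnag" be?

kamedarnag

"medarnag" has last vowel 'a'. The one such stem in the data (kefab → kakefab) adds the prefix ka-, so the same rule applies.
The other patterns: stems whose last vowel is 'e' delete the last vowel and add -ani; stems whose last vowel is 'o' change the last vowel to 'a'; stems whose last vowel is 'i' repeat the first consonant+vowel as a prefix.
So medarnag → kamedarnag.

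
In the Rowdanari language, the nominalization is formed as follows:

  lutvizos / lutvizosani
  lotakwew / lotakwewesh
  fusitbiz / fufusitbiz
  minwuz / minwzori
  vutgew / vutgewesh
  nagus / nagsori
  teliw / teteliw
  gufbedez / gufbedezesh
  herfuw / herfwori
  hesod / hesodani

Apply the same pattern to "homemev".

homemevesh

teliw and lotakwew both end in -w yet inflect differently (teteliw, lotakwewesh), so the final letter is not what conditions the rule; the last vowel is.
"homemev" has last vowel 'e'. The stems whose last vowel is 'e' (lotakwew → lotakwewesh, vutgew → vutgewesh, gufbedez → gufbedezesh) add -esh.
The other patterns: stems whose last vowel is 'i' repeat the first consonant+vowel as a prefix; stems whose last vowel is 'u' delete the last vowel and add -ori; stems whose last vowel is 'o' add -ani.
So homemev → homemevesh.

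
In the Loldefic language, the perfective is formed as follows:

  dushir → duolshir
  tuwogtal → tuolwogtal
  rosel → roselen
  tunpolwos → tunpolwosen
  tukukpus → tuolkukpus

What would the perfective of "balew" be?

balewen

rosel and tuwogtal both end in -l yet inflect differently (roselen, tuolwogtal), so the final letter is not what conditions the rule; the last vowel is.
"balew" has last vowel 'e'. The one such stem in the data (rosel → roselen) adds -en, so the same rule applies.
The other pattern: stems whose last vowel is 'a', 'i' or 'u' insert -ol- after the first vowel.
So balew → balewen.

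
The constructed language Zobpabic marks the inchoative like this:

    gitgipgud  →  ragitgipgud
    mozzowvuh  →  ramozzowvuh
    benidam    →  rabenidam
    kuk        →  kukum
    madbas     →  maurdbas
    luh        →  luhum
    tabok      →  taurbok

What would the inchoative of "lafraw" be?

kuk and tabok both end in -k yet inflect differently (kukum, taurbok), so the final letter is not what conditions the rule; the number of vowels is.
"lafraw" has 2 vowels. The stems with 2 vowels (madbas → maurdbas, tabok → taurbok) insert -ur- after the first vowel.
The other patterns: stems with 1 vowel add -um; stems with 3 vowels add the prefix ra-.
So lafraw → laurfraw.

laurfraw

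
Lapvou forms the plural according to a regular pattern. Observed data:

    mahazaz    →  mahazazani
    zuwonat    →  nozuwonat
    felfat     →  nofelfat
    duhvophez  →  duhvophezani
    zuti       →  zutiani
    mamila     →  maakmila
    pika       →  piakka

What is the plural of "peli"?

peliani

"peli" ends in -i. The one such stem in the data (zuti → zutiani) adds -ani, so the same rule applies.
The other patterns: stems ending in -t add the prefix no-; stems ending in -a insert -ak- after the first vowel.
So peli → peliani.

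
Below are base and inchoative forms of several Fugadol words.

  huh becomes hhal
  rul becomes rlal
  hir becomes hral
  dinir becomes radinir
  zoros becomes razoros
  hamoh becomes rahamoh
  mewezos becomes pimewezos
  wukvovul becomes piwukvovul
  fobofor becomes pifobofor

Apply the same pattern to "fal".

flal

"fal" has 1 vowel. The stems with 1 vowel (huh → hhal, rul → rlal, hir → hral) delete the last vowel and add -al.
So fal → flal.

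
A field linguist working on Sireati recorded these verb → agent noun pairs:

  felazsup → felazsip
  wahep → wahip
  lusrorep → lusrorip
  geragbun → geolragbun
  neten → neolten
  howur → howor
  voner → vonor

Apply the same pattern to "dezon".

"dezon" ends in -n. The stems ending in -n (geragbun → geolragbun, neten → neolten) insert -ol- after the first vowel.
The other patterns: stems ending in -p change the last vowel to 'i'; stems ending in -r change the last vowel to 'o'.
So dezon → deolzon.

deolzon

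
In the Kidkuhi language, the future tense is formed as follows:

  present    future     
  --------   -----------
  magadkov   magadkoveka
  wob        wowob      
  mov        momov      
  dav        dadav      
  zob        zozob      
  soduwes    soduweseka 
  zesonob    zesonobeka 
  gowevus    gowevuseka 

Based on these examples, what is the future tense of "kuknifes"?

kuknifeseka

"kuknifes" has 3 vowels. The stems with 3 vowels (magadkov → magadkoveka, zesonob → zesonobeka, soduwes → soduweseka) add -eka.
The other pattern: stems with 1 vowel repeat the first consonant+vowel as a prefix.
So kuknifes → kuknifeseka.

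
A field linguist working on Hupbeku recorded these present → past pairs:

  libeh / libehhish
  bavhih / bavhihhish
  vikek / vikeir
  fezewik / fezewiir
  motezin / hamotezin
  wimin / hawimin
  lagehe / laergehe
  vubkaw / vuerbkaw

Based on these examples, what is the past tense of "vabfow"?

vaerbfow

"vabfow" ends in -w. The one such stem in the data (vubkaw → vuerbkaw) inserts -er- after the first vowel (as does lagehe), so the same rule applies.
So vabfow → vaerbfow.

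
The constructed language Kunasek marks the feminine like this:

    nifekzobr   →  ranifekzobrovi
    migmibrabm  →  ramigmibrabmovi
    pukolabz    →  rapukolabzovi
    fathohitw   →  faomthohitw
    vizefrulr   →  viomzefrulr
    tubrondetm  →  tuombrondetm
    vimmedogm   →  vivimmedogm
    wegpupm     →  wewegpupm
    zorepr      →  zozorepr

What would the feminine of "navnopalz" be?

"navnopalz" has second-to-last letter 'l'. The one such stem in the data (vizefrulr → viomzefrulr) inserts -om- after the first vowel (as do fathohitw, tubrondetm), so the same rule applies.
So navnopalz → naomvnopalz.

naomvnopalz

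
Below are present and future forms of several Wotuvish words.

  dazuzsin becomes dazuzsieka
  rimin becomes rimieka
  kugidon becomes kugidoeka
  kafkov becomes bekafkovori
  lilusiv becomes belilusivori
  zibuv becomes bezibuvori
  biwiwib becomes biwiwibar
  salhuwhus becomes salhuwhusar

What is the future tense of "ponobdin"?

kugidon and kafkov both have last vowel 'o' yet inflect differently (kugidoeka, bekafkovori), so the last vowel is not what conditions the rule; the final letter is.
"ponobdin" ends in -n. The stems ending in -n (dazuzsin → dazuzsieka, rimin → rimieka, kugidon → kugidoeka) drop the final letter and add -eka.
The other patterns: stems ending in -v add be- … -ori around the stem; stems ending in -b or -s add -ar.
So ponobdin → ponobdieka.

ponobdieka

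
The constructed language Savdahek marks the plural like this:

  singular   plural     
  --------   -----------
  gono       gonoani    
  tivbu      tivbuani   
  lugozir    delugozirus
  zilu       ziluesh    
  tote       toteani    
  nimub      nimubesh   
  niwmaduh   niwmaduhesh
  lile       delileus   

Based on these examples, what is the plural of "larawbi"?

delarawbius

"larawbi" begins with l-. The stems beginning with l- (lugozir → delugozirus, lile → delileus) add de- … -us around the stem.
The other patterns: stems beginning with n- or z- add -esh; stems beginning with g- or t- add -ani.
So larawbi → delarawbius.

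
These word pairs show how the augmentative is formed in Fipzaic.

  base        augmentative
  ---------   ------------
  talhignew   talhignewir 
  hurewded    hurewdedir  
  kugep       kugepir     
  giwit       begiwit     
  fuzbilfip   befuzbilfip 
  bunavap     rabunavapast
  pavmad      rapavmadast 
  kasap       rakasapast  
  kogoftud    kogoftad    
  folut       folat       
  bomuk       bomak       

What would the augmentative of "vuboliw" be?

bevuboliw

kugep and fuzbilfip both end in -p yet inflect differently (kugepir, befuzbilfip), so the final letter is not what conditions the rule; the last vowel is.
"vuboliw" has last vowel 'i'. The stems whose last vowel is 'i' (giwit → begiwit, fuzbilfip → befuzbilfip) add the prefix be-.
So vuboliw → bevuboliw.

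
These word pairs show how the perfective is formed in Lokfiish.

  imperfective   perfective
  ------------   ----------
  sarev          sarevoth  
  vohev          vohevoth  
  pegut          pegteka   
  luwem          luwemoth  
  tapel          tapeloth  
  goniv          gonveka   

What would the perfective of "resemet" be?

resemetoth

sarev and goniv both end in -v yet inflect differently (sarevoth, gonveka), so the final letter is not what conditions the rule; the last vowel is.
"resemet" has last vowel 'e'. The stems whose last vowel is 'e' (luwem → luwemoth, tapel → tapeloth, sarev → sarevoth) add -oth.
So resemet → resemetoth.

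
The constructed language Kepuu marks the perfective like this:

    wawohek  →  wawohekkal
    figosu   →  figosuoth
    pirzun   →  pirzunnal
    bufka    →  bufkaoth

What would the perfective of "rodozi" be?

rodozioth

pirzun and figosu both have last vowel 'u' yet inflect differently (pirzunnal, figosuoth), so the last vowel is not what conditions the rule; whether the stem ends in a vowel or a consonant is.
"rodozi" ends in a vowel. The stems ending in a vowel (bufka → bufkaoth, figosu → figosuoth) add -oth.
The other pattern: stems ending in a consonant double the final consonant and add -al.
So rodozi → rodozioth.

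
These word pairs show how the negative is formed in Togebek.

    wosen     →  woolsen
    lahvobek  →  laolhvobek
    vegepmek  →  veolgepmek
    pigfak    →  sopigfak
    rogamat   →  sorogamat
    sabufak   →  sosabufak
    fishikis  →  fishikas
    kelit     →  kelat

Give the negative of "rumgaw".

lahvobek and pigfak both end in -k yet inflect differently (laolhvobek, sopigfak), so the final letter is not what conditions the rule; the last vowel is.
"rumgaw" has last vowel 'a'. The stems whose last vowel is 'a' (pigfak → sopigfak, rogamat → sorogamat, sabufak → sosabufak) add the prefix so-.
The other patterns: stems whose last vowel is 'e' insert -ol- after the first vowel; stems whose last vowel is 'i' change the last vowel to 'a'.
So rumgaw → sorumgaw.

sorumgaw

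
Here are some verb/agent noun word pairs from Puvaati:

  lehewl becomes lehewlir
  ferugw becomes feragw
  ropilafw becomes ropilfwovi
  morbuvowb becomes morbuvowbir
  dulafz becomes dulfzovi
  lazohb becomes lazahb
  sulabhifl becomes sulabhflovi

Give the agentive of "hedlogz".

hedlagz

lehewl and sulabhifl both end in -l yet inflect differently (lehewlir, sulabhflovi), so the final letter is not what conditions the rule; the second-to-last letter is.
"hedlogz" has second-to-last letter 'g'. The one such stem in the data (ferugw → feragw) changes the last vowel to 'a' (as does lazohb), so the same rule applies.
So hedlogz → hedlagz.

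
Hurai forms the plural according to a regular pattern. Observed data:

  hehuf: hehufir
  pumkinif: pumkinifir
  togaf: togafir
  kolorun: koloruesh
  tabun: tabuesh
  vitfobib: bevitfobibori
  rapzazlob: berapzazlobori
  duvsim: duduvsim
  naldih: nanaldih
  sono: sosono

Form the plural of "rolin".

roliesh

hehuf and kolorun both have last vowel 'u' yet inflect differently (hehufir, koloruesh), so the last vowel is not what conditions the rule; the final letter is.
"rolin" ends in -n. The stems ending in -n (kolorun → koloruesh, tabun → tabuesh) drop the final letter and add -esh.
The other patterns: stems ending in -f add -ir; stems ending in -b add be- … -ori around the stem; stems ending in -h, -m or -o repeat the first consonant+vowel as a prefix.
So rolin → roliesh.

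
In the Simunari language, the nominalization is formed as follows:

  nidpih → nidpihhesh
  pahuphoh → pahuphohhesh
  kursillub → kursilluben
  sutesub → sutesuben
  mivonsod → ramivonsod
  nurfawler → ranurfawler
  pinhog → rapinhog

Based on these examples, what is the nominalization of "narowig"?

pahuphoh and mivonsod both have last vowel 'o' yet inflect differently (pahuphohhesh, ramivonsod), so the last vowel is not what conditions the rule; the final letter is.
"narowig" ends in -g. The one such stem in the data (pinhog → rapinhog) adds the prefix ra-, so the same rule applies.
The other patterns: stems ending in -h double the final consonant and add -esh; stems ending in -b add -en.
So narowig → ranarowig.

ranarowig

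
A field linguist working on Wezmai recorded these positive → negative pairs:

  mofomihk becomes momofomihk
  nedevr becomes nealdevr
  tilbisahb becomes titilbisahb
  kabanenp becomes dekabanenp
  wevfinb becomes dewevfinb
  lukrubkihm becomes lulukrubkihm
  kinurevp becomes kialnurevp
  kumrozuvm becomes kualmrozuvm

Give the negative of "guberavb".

gualberavb

lukrubkihm and kumrozuvm both end in -m yet inflect differently (lulukrubkihm, kualmrozuvm), so the final letter is not what conditions the rule; the second-to-last letter is.
"guberavb" has second-to-last letter 'v'. The stems whose second-to-last letter is 'v' (nedevr → nealdevr, kinurevp → kialnurevp, kumrozuvm → kualmrozuvm) insert -al- after the first vowel.
The other patterns: stems whose second-to-last letter is 'h' repeat the first consonant+vowel as a prefix; stems whose second-to-last letter is 'n' add the prefix de-.
So guberavb → gualberavb.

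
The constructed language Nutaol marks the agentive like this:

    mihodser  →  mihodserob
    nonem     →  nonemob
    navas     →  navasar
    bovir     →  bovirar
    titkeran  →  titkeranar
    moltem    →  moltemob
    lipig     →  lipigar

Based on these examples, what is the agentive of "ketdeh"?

mihodser and bovir both end in -r yet inflect differently (mihodserob, bovirar), so the final letter is not what conditions the rule; the last vowel is.
"ketdeh" has last vowel 'e'. The stems whose last vowel is 'e' (moltem → moltemob, mihodser → mihodserob, nonem → nonemob) add -ob.
The other pattern: stems whose last vowel is 'a' or 'i' add -ar.
So ketdeh → ketdehob.

ketdehob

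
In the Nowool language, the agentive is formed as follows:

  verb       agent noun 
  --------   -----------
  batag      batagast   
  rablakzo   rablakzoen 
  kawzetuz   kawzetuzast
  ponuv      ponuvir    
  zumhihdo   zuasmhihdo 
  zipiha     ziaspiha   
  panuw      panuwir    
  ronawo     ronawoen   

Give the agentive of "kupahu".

zumhihdo and rablakzo both end in -o yet inflect differently (zuasmhihdo, rablakzoen), so the final letter is not what conditions the rule; the first letter is.
"kupahu" begins with k-. The one such stem in the data (kawzetuz → kawzetuzast) adds -ast, so the same rule applies.
So kupahu → kupahuast.

kupahuast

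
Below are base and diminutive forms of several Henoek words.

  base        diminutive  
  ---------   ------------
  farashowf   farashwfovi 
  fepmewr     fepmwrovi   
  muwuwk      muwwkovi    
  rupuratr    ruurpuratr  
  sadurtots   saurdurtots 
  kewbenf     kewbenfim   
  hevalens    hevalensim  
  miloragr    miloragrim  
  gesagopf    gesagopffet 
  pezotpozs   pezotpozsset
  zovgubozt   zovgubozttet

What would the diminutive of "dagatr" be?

"dagatr" has second-to-last letter 't'. The stems whose second-to-last letter is 't' (rupuratr → ruurpuratr, sadurtots → saurdurtots) insert -ur- after the first vowel.
So dagatr → daurgatr.

daurgatr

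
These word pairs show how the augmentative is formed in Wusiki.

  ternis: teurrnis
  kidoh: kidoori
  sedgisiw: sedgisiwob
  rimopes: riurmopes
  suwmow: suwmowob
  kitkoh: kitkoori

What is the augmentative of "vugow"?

kidoh and suwmow both have last vowel 'o' yet inflect differently (kidoori, suwmowob), so the last vowel is not what conditions the rule; the final letter is.
"vugow" ends in -w. The stems ending in -w (suwmow → suwmowob, sedgisiw → sedgisiwob) add -ob.
So vugow → vugowob.

vugowob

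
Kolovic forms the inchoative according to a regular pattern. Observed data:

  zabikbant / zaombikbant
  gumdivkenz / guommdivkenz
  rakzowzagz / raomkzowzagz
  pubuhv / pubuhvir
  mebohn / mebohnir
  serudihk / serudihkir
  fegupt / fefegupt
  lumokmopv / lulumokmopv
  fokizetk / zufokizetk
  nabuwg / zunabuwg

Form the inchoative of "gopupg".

zabikbant and fegupt both end in -t yet inflect differently (zaombikbant, fefegupt), so the final letter is not what conditions the rule; the second-to-last letter is.
"gopupg" has second-to-last letter 'p'. The stems whose second-to-last letter is 'p' (fegupt → fefegupt, lumokmopv → lulumokmopv) repeat the first consonant+vowel as a prefix.
The other patterns: stems whose second-to-last letter is 'g' or 'n' insert -om- after the first vowel; stems whose second-to-last letter is 'h' add -ir; stems whose second-to-last letter is 't' or 'w' add the prefix zu-.
So gopupg → gogopupg.

gogopupg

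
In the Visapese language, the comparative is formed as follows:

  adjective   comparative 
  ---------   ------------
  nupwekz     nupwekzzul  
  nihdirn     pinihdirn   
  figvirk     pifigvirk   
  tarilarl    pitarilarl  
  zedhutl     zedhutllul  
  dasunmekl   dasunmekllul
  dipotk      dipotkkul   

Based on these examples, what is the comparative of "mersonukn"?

mersonuknnul

"mersonukn" has second-to-last letter 'k'. The stems whose second-to-last letter is 'k' (dasunmekl → dasunmekllul, nupwekz → nupwekzzul) double the final consonant and add -ul.
The other pattern: stems whose second-to-last letter is 'r' add the prefix pi-.
So mersonukn → mersonuknnul.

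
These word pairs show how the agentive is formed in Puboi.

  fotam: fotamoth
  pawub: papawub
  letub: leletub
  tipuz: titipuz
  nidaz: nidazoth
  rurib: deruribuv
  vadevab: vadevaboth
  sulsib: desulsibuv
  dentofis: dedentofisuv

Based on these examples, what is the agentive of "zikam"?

zikamoth

vadevab and sulsib both end in -b yet inflect differently (vadevaboth, desulsibuv), so the final letter is not what conditions the rule; the last vowel is.
"zikam" has last vowel 'a'. The stems whose last vowel is 'a' (fotam → fotamoth, vadevab → vadevaboth, nidaz → nidazoth) add -oth.
The other patterns: stems whose last vowel is 'i' add de- … -uv around the stem; stems whose last vowel is 'u' repeat the first consonant+vowel as a prefix.
So zikam → zikamoth.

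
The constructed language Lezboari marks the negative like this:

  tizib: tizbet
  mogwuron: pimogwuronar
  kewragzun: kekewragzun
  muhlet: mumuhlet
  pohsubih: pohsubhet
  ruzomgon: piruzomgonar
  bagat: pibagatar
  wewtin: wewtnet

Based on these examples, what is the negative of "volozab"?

pivolozabar

mogwuron and wewtin both end in -n yet inflect differently (pimogwuronar, wewtnet), so the final letter is not what conditions the rule; the last vowel is.
"volozab" has last vowel 'a'. The one such stem in the data (bagat → pibagatar) adds pi- … -ar around the stem, so the same rule applies.
The other patterns: stems whose last vowel is 'i' delete the last vowel and add -et; stems whose last vowel is 'e' or 'u' repeat the first consonant+vowel as a prefix.
So volozab → pivolozabar.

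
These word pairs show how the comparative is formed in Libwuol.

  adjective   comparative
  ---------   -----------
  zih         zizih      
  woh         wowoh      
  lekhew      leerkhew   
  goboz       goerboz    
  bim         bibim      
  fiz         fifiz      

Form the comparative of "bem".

bebem

"bem" has 1 vowel. The stems with 1 vowel (zih → zizih, fiz → fifiz, woh → wowoh) repeat the first consonant+vowel as a prefix.
The other pattern: stems with 2 vowels insert -er- after the first vowel.
So bem → bebem.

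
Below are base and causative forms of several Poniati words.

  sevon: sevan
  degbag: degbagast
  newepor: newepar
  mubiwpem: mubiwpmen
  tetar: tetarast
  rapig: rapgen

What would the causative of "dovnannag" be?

newepor and tetar both end in -r yet inflect differently (newepar, tetarast), so the final letter is not what conditions the rule; the last vowel is.
"dovnannag" has last vowel 'a'. The stems whose last vowel is 'a' (degbag → degbagast, tetar → tetarast) add -ast.
The other patterns: stems whose last vowel is 'o' change the last vowel to 'a'; stems whose last vowel is 'e' or 'i' delete the last vowel and add -en.
So dovnannag → dovnannagast.

dovnannagast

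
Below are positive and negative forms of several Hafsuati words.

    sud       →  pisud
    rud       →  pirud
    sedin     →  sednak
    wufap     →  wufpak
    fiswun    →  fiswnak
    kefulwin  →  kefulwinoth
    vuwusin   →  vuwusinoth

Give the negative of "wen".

sedin and kefulwin both end in -n yet inflect differently (sednak, kefulwinoth), so the final letter is not what conditions the rule; the number of vowels is.
"wen" has 1 vowel. The stems with 1 vowel (sud → pisud, rud → pirud) add the prefix pi-.
So wen → piwen.

piwen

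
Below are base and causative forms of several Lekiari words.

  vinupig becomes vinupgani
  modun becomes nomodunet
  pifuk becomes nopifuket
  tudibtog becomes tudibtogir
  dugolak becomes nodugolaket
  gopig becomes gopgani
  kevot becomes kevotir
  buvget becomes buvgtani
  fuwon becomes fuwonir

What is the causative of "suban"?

nosubanet

fuwon and modun both end in -n yet inflect differently (fuwonir, nomodunet), so the final letter is not what conditions the rule; the last vowel is.
"suban" has last vowel 'a'. The one such stem in the data (dugolak → nodugolaket) adds no- … -et around the stem, so the same rule applies.
So suban → nosubanet.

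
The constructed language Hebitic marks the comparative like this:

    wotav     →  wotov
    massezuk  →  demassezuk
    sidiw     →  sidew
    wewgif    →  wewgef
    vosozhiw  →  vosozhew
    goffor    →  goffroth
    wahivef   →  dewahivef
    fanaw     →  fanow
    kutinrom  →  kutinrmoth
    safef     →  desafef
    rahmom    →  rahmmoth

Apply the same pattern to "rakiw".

"rakiw" has last vowel 'i'. The stems whose last vowel is 'i' (sidiw → sidew, vosozhiw → vosozhew, wewgif → wewgef) change the last vowel to 'e'.
So rakiw → rakew.

rakew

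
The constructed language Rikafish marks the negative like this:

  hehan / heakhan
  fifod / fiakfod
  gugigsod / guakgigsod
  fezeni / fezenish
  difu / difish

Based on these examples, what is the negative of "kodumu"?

kodumish

fifod and fezeni both begin with f- yet inflect differently (fiakfod, fezenish), so the first letter is not what conditions the rule; whether the stem ends in a vowel or a consonant is.
"kodumu" ends in a vowel. The stems ending in a vowel (fezeni → fezenish, difu → difish) drop the final letter and add -ish.
The other pattern: stems ending in a consonant insert -ak- after the first vowel.
So kodumu → kodumish.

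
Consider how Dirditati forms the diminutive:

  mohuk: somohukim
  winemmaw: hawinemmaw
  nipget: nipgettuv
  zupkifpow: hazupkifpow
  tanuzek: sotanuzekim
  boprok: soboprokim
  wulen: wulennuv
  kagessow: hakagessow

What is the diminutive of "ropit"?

"ropit" ends in -t. The one such stem in the data (nipget → nipgettuv) doubles the final consonant and adds -uv (as does wulen), so the same rule applies.
The other patterns: stems ending in -k add so- … -im around the stem; stems ending in -w add the prefix ha-.
So ropit → ropittuv.

ropittuv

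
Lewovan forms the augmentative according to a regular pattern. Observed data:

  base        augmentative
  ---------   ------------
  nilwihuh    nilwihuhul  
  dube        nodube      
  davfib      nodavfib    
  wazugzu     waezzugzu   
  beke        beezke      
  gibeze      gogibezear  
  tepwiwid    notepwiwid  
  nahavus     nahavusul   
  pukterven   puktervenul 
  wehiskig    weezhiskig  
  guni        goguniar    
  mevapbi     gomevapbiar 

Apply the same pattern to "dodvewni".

nododvewni

"dodvewni" begins with d-. The stems beginning with d- (dube → nodube, davfib → nodavfib) add the prefix no-.
The other patterns: stems beginning with b- or w- insert -ez- after the first vowel; stems beginning with n- or p- add -ul; stems beginning with g- or m- add go- … -ar around the stem.
So dodvewni → nododvewni.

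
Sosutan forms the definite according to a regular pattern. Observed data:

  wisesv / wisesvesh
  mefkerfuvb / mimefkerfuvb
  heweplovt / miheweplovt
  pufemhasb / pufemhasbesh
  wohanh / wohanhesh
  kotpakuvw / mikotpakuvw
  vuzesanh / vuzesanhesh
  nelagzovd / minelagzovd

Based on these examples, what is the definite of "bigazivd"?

mibigazivd

"bigazivd" has second-to-last letter 'v'. The stems whose second-to-last letter is 'v' (kotpakuvw → mikotpakuvw, mefkerfuvb → mimefkerfuvb, nelagzovd → minelagzovd) add the prefix mi-.
The other pattern: stems whose second-to-last letter is 'n' or 's' add -esh.
So bigazivd → mibigazivd.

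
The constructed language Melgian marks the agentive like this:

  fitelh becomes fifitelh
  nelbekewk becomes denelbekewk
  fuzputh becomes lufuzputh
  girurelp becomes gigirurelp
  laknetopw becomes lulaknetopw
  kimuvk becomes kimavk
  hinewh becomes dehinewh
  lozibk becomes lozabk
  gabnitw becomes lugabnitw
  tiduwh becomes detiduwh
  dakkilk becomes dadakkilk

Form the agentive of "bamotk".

fuzputh and fitelh both end in -h yet inflect differently (lufuzputh, fifitelh), so the final letter is not what conditions the rule; the second-to-last letter is.
"bamotk" has second-to-last letter 't'. The stems whose second-to-last letter is 't' (gabnitw → lugabnitw, fuzputh → lufuzputh) add the prefix lu-.
The other patterns: stems whose second-to-last letter is 'l' repeat the first consonant+vowel as a prefix; stems whose second-to-last letter is 'w' add the prefix de-; stems whose second-to-last letter is 'b' or 'v' change the last vowel to 'a'.
So bamotk → lubamotk.

lubamotk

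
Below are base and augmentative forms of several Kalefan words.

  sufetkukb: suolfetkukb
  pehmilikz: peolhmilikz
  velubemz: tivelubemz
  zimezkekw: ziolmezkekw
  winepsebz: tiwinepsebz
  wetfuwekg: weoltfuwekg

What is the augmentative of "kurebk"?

tikurebk

pehmilikz and velubemz both end in -z yet inflect differently (peolhmilikz, tivelubemz), so the final letter is not what conditions the rule; the second-to-last letter is.
"kurebk" has second-to-last letter 'b'. The one such stem in the data (winepsebz → tiwinepsebz) adds the prefix ti-, so the same rule applies.
The other pattern: stems whose second-to-last letter is 'k' insert -ol- after the first vowel.
So kurebk → tikurebk.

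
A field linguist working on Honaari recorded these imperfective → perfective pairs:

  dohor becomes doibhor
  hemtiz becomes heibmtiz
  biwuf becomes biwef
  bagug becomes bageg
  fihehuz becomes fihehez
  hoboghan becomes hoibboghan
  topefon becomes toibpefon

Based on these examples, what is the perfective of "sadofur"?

sadofer

fihehuz and hemtiz both end in -z yet inflect differently (fihehez, heibmtiz), so the final letter is not what conditions the rule; the last vowel is.
"sadofur" has last vowel 'u'. The stems whose last vowel is 'u' (bagug → bageg, biwuf → biwef, fihehuz → fihehez) change the last vowel to 'e'.
The other pattern: stems whose last vowel is 'a', 'i' or 'o' insert -ib- after the first vowel.
So sadofur → sadofer.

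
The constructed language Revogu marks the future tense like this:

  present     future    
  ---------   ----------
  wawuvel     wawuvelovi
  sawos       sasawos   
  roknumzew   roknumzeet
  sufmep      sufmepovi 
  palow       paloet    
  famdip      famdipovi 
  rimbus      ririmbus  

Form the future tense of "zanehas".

sawos and palow both have last vowel 'o' yet inflect differently (sasawos, paloet), so the last vowel is not what conditions the rule; the final letter is.
"zanehas" ends in -s. The stems ending in -s (sawos → sasawos, rimbus → ririmbus) repeat the first consonant+vowel as a prefix.
So zanehas → zazanehas.

zazanehas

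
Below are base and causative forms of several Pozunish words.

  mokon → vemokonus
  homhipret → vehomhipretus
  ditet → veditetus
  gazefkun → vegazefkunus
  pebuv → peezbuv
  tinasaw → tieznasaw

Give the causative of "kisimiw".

kiezsimiw

"kisimiw" ends in -w. The one such stem in the data (tinasaw → tieznasaw) inserts -ez- after the first vowel (as does pebuv), so the same rule applies.
So kisimiw → kiezsimiw.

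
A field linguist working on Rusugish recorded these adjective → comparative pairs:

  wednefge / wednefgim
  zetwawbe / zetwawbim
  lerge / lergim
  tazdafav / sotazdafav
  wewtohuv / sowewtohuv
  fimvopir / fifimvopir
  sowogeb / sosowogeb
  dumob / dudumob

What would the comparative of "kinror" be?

kikinror

wednefge and sowogeb both have last vowel 'e' yet inflect differently (wednefgim, sosowogeb), so the last vowel is not what conditions the rule; the final letter is.
"kinror" ends in -r. The one such stem in the data (fimvopir → fifimvopir) repeats the first consonant+vowel as a prefix (as do sowogeb, dumob), so the same rule applies.
The other patterns: stems ending in -e drop the final letter and add -im; stems ending in -v add the prefix so-.
So kinror → kikinror.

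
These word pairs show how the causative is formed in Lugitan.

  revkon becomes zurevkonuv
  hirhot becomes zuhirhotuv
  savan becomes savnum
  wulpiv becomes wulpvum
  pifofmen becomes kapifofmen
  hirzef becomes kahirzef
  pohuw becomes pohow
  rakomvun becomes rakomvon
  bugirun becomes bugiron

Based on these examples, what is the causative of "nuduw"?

"nuduw" has last vowel 'u'. The stems whose last vowel is 'u' (pohuw → pohow, rakomvun → rakomvon, bugirun → bugiron) change the last vowel to 'o'.
So nuduw → nudow.

nudow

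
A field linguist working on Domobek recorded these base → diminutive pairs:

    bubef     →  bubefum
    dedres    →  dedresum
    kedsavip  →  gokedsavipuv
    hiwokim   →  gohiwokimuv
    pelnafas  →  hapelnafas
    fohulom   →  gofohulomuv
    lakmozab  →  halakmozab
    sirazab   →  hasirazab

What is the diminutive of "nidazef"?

dedres and pelnafas both end in -s yet inflect differently (dedresum, hapelnafas), so the final letter is not what conditions the rule; the last vowel is.
"nidazef" has last vowel 'e'. The stems whose last vowel is 'e' (dedres → dedresum, bubef → bubefum) add -um.
The other patterns: stems whose last vowel is 'a' add the prefix ha-; stems whose last vowel is 'i' or 'o' add go- … -uv around the stem.
So nidazef → nidazefum.

nidazefum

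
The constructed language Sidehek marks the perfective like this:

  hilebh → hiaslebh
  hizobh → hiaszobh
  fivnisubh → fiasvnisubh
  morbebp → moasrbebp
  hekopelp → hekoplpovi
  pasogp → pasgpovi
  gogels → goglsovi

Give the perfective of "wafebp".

morbebp and hekopelp both end in -p yet inflect differently (moasrbebp, hekoplpovi), so the final letter is not what conditions the rule; the second-to-last letter is.
"wafebp" has second-to-last letter 'b'. The stems whose second-to-last letter is 'b' (hilebh → hiaslebh, hizobh → hiaszobh, fivnisubh → fiasvnisubh) insert -as- after the first vowel.
The other pattern: stems whose second-to-last letter is 'g' or 'l' delete the last vowel and add -ovi.
So wafebp → waasfebp.

waasfebp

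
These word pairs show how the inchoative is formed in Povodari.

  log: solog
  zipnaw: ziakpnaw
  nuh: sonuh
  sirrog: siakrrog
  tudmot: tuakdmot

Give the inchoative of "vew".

log and sirrog both end in -g yet inflect differently (solog, siakrrog), so the final letter is not what conditions the rule; the number of vowels is.
"vew" has 1 vowel. The stems with 1 vowel (nuh → sonuh, log → solog) add the prefix so-.
So vew → sovew.

sovew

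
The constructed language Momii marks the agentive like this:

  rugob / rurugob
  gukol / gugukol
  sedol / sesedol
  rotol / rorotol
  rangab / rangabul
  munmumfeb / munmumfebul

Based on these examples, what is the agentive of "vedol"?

rugob and rangab both end in -b yet inflect differently (rurugob, rangabul), so the final letter is not what conditions the rule; the last vowel is.
"vedol" has last vowel 'o'. The stems whose last vowel is 'o' (rugob → rurugob, gukol → gugukol, sedol → sesedol) repeat the first consonant+vowel as a prefix.
So vedol → vevedol.

vevedol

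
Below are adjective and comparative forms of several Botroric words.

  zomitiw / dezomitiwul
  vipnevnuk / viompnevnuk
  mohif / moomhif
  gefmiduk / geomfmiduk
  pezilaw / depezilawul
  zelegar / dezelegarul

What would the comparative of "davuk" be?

zomitiw and mohif both have last vowel 'i' yet inflect differently (dezomitiwul, moomhif), so the last vowel is not what conditions the rule; the final letter is.
"davuk" ends in -k. The stems ending in -k (vipnevnuk → viompnevnuk, gefmiduk → geomfmiduk) insert -om- after the first vowel.
The other pattern: stems ending in -r or -w add de- … -ul around the stem.
So davuk → daomvuk.

daomvuk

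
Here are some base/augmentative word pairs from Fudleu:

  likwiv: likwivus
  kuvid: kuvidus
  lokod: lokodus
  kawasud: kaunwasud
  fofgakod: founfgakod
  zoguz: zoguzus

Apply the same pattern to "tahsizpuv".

lokod and fofgakod both end in -d yet inflect differently (lokodus, founfgakod), so the final letter is not what conditions the rule; the number of vowels is.
"tahsizpuv" has 3 vowels. The stems with 3 vowels (fofgakod → founfgakod, kawasud → kaunwasud) insert -un- after the first vowel.
So tahsizpuv → taunhsizpuv.

taunhsizpuv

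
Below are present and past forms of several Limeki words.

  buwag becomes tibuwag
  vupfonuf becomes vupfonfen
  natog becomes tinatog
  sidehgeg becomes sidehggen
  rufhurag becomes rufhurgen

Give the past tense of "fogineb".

foginben

buwag and sidehgeg both end in -g yet inflect differently (tibuwag, sidehggen), so the final letter is not what conditions the rule; the number of vowels is.
"fogineb" has 3 vowels. The stems with 3 vowels (sidehgeg → sidehggen, vupfonuf → vupfonfen, rufhurag → rufhurgen) delete the last vowel and add -en.
So fogineb → foginben.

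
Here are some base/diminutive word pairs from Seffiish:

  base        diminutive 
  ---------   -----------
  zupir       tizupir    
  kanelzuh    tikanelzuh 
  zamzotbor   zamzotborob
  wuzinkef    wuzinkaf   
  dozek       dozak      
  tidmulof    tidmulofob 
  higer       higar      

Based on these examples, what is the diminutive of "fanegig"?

tifanegig

wuzinkef and tidmulof both end in -f yet inflect differently (wuzinkaf, tidmulofob), so the final letter is not what conditions the rule; the last vowel is.
"fanegig" has last vowel 'i'. The one such stem in the data (zupir → tizupir) adds the prefix ti-, so the same rule applies.
So fanegig → tifanegig.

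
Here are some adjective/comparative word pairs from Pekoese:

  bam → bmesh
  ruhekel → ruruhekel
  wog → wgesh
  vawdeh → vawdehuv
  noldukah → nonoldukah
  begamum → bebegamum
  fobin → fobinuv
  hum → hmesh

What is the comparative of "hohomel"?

vawdeh and noldukah both end in -h yet inflect differently (vawdehuv, nonoldukah), so the final letter is not what conditions the rule; the number of vowels is.
"hohomel" has 3 vowels. The stems with 3 vowels (ruhekel → ruruhekel, noldukah → nonoldukah, begamum → bebegamum) repeat the first consonant+vowel as a prefix.
The other patterns: stems with 1 vowel delete the last vowel and add -esh; stems with 2 vowels add -uv.
So hohomel → hohohomel.

hohohomel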